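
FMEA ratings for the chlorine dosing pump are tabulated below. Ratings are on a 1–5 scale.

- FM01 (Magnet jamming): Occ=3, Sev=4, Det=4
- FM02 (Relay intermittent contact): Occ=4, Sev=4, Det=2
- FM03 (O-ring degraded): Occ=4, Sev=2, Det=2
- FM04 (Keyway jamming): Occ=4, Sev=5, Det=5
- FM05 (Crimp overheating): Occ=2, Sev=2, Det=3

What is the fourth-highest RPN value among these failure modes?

RPN = Severity × Occurrence × Detection:
  FM01: 4 × 3 × 4 = 48
  FM02: 4 × 4 × 2 = 32
  FM03: 2 × 4 × 2 = 16
  FM04: 5 × 4 × 5 = 100
  FM05: 2 × 2 × 3 = 12
Sorted descending: 100, 48, 32, 16, 12.
The fourth-highest RPN is 16 (FM03).

16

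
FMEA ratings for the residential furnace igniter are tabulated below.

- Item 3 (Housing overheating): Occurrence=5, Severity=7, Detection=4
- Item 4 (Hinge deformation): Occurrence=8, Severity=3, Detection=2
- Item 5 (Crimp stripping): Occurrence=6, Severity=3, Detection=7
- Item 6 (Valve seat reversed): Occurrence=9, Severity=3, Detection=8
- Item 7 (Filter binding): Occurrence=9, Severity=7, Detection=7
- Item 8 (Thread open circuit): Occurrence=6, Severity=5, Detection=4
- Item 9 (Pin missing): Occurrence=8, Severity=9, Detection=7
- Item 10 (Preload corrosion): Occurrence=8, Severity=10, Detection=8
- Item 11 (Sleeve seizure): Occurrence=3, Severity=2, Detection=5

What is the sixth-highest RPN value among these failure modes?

RPN = Severity × Occurrence × Detection:
  Item 3: 7 × 5 × 4 = 140
  Item 4: 3 × 8 × 2 = 48
  Item 5: 3 × 6 × 7 = 126
  Item 6: 3 × 9 × 8 = 216
  Item 7: 7 × 9 × 7 = 441
  Item 8: 5 × 6 × 4 = 120
  Item 9: 9 × 8 × 7 = 504
  Item 10: 10 × 8 × 8 = 640
  Item 11: 2 × 3 × 5 = 30
Sorted descending: 640, 504, 441, 216, 140, 126, 120, 48, 30.
The sixth-highest RPN is 126 (Item 5).

126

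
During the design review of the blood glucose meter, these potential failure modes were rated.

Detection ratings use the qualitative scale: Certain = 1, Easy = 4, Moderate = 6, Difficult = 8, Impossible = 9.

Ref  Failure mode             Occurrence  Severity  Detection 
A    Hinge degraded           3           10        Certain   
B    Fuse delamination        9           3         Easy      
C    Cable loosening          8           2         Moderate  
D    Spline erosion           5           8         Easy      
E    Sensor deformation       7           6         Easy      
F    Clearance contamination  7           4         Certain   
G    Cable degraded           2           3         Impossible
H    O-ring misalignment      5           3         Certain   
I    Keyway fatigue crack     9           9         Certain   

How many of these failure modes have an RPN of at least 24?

8

RPN = Severity × Occurrence × Detection:
  A: 10 × 3 × 1 = 30
  B: 3 × 9 × 4 = 108
  C: 2 × 8 × 6 = 96
  D: 8 × 5 × 4 = 160
  E: 6 × 7 × 4 = 168
  F: 4 × 7 × 1 = 28
  G: 3 × 2 × 9 = 54
  H: 3 × 5 × 1 = 15
  I: 9 × 9 × 1 = 81
Modes with RPN ≥ 24: A (30), B (108), C (96), D (160), E (168), F (28), G (54), I (81) → 8.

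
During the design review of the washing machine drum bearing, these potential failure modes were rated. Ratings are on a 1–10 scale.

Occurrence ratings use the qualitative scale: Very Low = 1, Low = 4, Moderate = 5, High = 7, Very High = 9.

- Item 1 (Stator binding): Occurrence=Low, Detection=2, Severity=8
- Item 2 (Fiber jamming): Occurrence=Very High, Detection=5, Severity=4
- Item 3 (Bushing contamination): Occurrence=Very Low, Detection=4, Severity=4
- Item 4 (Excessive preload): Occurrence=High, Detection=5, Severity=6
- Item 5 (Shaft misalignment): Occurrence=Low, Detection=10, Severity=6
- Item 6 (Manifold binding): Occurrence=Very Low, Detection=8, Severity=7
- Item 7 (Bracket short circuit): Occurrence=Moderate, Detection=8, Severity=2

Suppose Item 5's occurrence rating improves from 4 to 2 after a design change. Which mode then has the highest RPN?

RPN = Severity × Occurrence × Detection:
  Item 1: 8 × 4 × 2 = 64
  Item 2: 4 × 9 × 5 = 180
  Item 3: 4 × 1 × 4 = 16
  Item 4: 6 × 7 × 5 = 210
  Item 5: 6 × 4 × 10 = 240
  Item 6: 7 × 1 × 8 = 56
  Item 7: 2 × 5 × 8 = 80
After action: Item 5 → 6 × 2 × 10 = 120.
Revised RPNs: Item 4=210, Item 2=180, Item 5=120, Item 7=80, Item 1=64, Item 6=56, Item 3=16.
Highest is now Item 4 (210).

Item 4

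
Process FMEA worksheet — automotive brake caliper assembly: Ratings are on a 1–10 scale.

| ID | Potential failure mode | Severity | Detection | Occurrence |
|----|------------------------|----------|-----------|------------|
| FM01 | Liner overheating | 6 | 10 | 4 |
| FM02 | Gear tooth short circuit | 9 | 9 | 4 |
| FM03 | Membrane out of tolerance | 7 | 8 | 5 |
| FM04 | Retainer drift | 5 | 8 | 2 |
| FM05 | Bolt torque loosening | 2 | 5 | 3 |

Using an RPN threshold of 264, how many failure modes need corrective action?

RPN = Severity × Occurrence × Detection:
  FM01: 6 × 4 × 10 = 240
  FM02: 9 × 4 × 9 = 324
  FM03: 7 × 5 × 8 = 280
  FM04: 5 × 2 × 8 = 80
  FM05: 2 × 3 × 5 = 30
Modes with RPN ≥ 264: FM02 (324), FM03 (280) → 2.

2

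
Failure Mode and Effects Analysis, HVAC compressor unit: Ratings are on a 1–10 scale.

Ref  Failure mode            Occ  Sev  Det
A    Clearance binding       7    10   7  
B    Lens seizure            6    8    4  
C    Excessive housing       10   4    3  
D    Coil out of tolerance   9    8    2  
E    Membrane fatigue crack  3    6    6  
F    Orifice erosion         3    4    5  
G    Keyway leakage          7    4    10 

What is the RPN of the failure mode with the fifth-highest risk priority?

RPN = Severity × Occurrence × Detection:
  A: 10 × 7 × 7 = 490
  B: 8 × 6 × 4 = 192
  C: 4 × 10 × 3 = 120
  D: 8 × 9 × 2 = 144
  E: 6 × 3 × 6 = 108
  F: 4 × 3 × 5 = 60
  G: 4 × 7 × 10 = 280
Sorted descending: 490, 280, 192, 144, 120, 108, 60.
The fifth-highest RPN is 120 (C).

120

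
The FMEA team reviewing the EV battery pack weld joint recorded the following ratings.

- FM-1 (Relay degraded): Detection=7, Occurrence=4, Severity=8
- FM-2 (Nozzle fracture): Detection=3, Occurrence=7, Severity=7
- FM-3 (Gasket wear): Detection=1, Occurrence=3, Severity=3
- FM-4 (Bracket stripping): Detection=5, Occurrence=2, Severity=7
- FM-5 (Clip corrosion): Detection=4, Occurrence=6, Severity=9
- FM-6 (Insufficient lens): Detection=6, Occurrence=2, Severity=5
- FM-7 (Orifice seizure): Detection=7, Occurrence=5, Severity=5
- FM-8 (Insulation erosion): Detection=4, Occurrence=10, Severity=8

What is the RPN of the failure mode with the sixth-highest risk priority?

70

RPN = Severity × Occurrence × Detection:
  FM-1: 8 × 4 × 7 = 224
  FM-2: 7 × 7 × 3 = 147
  FM-3: 3 × 3 × 1 = 9
  FM-4: 7 × 2 × 5 = 70
  FM-5: 9 × 6 × 4 = 216
  FM-6: 5 × 2 × 6 = 60
  FM-7: 5 × 5 × 7 = 175
  FM-8: 8 × 10 × 4 = 320
Sorted descending: 320, 224, 216, 175, 147, 70, 60, 9.
The sixth-highest RPN is 70 (FM-4).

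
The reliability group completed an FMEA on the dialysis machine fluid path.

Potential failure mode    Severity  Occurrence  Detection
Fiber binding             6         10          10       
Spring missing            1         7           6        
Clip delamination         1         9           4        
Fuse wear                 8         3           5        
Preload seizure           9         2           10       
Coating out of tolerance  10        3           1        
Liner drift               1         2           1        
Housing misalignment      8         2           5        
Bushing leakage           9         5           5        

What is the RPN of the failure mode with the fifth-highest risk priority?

RPN = Severity × Occurrence × Detection:
  Fiber binding: 6 × 10 × 10 = 600
  Spring missing: 1 × 7 × 6 = 42
  Clip delamination: 1 × 9 × 4 = 36
  Fuse wear: 8 × 3 × 5 = 120
  Preload seizure: 9 × 2 × 10 = 180
  Coating out of tolerance: 10 × 3 × 1 = 30
  Liner drift: 1 × 2 × 1 = 2
  Housing misalignment: 8 × 2 × 5 = 80
  Bushing leakage: 9 × 5 × 5 = 225
Sorted descending: 600, 225, 180, 120, 80, 42, 36, 30, 2.
The fifth-highest RPN is 80 (Housing misalignment).

80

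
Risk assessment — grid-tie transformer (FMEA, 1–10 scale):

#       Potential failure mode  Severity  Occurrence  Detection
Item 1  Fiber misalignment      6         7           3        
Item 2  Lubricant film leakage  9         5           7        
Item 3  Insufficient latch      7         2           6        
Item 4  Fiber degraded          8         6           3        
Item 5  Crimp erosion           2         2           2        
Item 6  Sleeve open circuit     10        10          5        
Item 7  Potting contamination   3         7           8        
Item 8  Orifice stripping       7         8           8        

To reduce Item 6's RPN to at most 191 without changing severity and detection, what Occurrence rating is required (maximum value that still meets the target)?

Item 6: S=10, O=10, D=5 → current RPN = 500.
Fixed product = 50. Need 50 × O ≤ 191, so O ≤ 191/50 = 3.82.
Maximum integer Occurrence rating = 3 (gives RPN 150; O=4 would give 200 > 191).

3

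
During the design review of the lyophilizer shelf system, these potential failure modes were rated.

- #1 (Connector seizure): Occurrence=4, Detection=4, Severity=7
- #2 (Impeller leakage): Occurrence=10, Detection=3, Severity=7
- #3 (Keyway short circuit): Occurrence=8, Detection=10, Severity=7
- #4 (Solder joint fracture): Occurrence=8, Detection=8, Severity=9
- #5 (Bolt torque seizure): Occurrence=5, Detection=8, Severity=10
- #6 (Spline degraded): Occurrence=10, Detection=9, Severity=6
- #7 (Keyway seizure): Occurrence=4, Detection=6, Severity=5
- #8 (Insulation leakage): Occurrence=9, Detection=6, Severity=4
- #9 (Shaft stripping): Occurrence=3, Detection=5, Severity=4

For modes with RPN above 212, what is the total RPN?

2292

RPN = Severity × Occurrence × Detection:
  #1: 7 × 4 × 4 = 112
  #2: 7 × 10 × 3 = 210
  #3: 7 × 8 × 10 = 560
  #4: 9 × 8 × 8 = 576
  #5: 10 × 5 × 8 = 400
  #6: 6 × 10 × 9 = 540
  #7: 5 × 4 × 6 = 120
  #8: 4 × 9 × 6 = 216
  #9: 4 × 3 × 5 = 60
RPN > 212: #3 (560), #4 (576), #5 (400), #6 (540), #8 (216).
Sum: 560 + 576 + 400 + 540 + 216 = 2292.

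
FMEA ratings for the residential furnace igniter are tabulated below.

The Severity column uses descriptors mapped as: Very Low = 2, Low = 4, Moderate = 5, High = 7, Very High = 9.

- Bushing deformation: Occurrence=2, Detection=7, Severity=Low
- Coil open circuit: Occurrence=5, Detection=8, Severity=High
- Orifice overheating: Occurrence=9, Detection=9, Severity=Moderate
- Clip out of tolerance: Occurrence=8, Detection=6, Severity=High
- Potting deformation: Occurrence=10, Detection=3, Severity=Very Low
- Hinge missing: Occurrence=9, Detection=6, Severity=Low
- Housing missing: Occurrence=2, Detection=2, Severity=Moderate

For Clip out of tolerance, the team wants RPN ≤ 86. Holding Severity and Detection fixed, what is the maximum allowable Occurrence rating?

2

Clip out of tolerance: S=7, O=8, D=6 → current RPN = 336.
Fixed product = 42. Need 42 × O ≤ 86, so O ≤ 86/42 = 2.05.
Maximum integer Occurrence rating = 2 (gives RPN 84; O=3 would give 126 > 86).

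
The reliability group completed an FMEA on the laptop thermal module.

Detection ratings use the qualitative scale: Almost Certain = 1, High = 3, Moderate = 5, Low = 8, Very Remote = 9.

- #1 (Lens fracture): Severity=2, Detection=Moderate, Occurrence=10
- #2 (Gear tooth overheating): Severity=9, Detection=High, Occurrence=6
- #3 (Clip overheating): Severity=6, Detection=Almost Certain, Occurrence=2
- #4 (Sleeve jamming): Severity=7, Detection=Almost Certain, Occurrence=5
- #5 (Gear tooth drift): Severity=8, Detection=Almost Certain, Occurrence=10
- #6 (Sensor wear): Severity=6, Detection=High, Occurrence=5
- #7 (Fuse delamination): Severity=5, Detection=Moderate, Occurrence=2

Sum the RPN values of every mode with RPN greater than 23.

RPN = Severity × Occurrence × Detection:
  #1: 2 × 10 × 5 = 100
  #2: 9 × 6 × 3 = 162
  #3: 6 × 2 × 1 = 12
  #4: 7 × 5 × 1 = 35
  #5: 8 × 10 × 1 = 80
  #6: 6 × 5 × 3 = 90
  #7: 5 × 2 × 5 = 50
RPN > 23: #1 (100), #2 (162), #4 (35), #5 (80), #6 (90), #7 (50).
Sum: 100 + 162 + 35 + 80 + 90 + 50 = 517.

517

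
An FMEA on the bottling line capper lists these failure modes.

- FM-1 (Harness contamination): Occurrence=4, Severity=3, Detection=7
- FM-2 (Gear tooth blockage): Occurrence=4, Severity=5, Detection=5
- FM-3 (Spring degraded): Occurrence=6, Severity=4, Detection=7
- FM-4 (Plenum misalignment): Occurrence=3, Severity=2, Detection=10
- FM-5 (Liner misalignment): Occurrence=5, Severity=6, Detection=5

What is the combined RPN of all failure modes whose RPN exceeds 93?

RPN = Severity × Occurrence × Detection:
  FM-1: 3 × 4 × 7 = 84
  FM-2: 5 × 4 × 5 = 100
  FM-3: 4 × 6 × 7 = 168
  FM-4: 2 × 3 × 10 = 60
  FM-5: 6 × 5 × 5 = 150
RPN > 93: FM-2 (100), FM-3 (168), FM-5 (150).
Sum: 100 + 168 + 150 = 418.

418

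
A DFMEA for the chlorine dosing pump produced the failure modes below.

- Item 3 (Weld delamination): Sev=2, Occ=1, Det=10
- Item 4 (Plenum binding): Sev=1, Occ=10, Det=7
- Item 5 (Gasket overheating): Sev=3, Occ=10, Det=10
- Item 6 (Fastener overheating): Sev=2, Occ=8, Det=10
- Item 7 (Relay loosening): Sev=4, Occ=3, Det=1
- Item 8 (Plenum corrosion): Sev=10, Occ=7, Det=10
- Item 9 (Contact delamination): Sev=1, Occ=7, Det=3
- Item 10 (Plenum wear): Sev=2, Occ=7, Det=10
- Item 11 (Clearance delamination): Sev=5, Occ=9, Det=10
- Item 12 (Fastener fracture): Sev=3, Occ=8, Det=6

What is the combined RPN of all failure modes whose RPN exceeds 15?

RPN = Severity × Occurrence × Detection:
  Item 3: 2 × 1 × 10 = 20
  Item 4: 1 × 10 × 7 = 70
  Item 5: 3 × 10 × 10 = 300
  Item 6: 2 × 8 × 10 = 160
  Item 7: 4 × 3 × 1 = 12
  Item 8: 10 × 7 × 10 = 700
  Item 9: 1 × 7 × 3 = 21
  Item 10: 2 × 7 × 10 = 140
  Item 11: 5 × 9 × 10 = 450
  Item 12: 3 × 8 × 6 = 144
RPN > 15: Item 3 (20), Item 4 (70), Item 5 (300), Item 6 (160), Item 8 (700), Item 9 (21), Item 10 (140), Item 11 (450), Item 12 (144).
Sum: 20 + 70 + 300 + 160 + 700 + 21 + 140 + 450 + 144 = 2005.

2005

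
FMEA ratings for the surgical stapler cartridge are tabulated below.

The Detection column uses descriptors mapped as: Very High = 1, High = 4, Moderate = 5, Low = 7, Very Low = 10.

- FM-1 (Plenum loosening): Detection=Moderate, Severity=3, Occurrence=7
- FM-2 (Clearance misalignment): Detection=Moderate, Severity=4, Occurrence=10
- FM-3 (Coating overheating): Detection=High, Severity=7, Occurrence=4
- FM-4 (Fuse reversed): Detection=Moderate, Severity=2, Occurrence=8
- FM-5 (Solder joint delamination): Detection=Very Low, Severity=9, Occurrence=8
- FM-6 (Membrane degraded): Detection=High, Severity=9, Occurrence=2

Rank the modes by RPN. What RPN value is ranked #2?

RPN = Severity × Occurrence × Detection:
  FM-1: 3 × 7 × 5 = 105
  FM-2: 4 × 10 × 5 = 200
  FM-3: 7 × 4 × 4 = 112
  FM-4: 2 × 8 × 5 = 80
  FM-5: 9 × 8 × 10 = 720
  FM-6: 9 × 2 × 4 = 72
Sorted descending: 720, 200, 112, 105, 80, 72.
The second-highest RPN is 200 (FM-2).

200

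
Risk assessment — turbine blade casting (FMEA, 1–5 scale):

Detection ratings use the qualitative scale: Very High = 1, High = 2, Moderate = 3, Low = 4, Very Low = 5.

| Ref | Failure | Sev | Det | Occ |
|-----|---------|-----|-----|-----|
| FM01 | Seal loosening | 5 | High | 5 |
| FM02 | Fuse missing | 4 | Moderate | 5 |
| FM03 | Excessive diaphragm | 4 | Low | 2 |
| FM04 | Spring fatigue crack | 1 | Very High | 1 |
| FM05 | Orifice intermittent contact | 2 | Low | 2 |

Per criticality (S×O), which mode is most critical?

Criticality = Severity × Occurrence:
  FM01: 5 × 5 = 25
  FM02: 4 × 5 = 20
  FM03: 4 × 2 = 8
  FM04: 1 × 1 = 1
  FM05: 2 × 2 = 4
Highest criticality is 25 → FM01.

FM01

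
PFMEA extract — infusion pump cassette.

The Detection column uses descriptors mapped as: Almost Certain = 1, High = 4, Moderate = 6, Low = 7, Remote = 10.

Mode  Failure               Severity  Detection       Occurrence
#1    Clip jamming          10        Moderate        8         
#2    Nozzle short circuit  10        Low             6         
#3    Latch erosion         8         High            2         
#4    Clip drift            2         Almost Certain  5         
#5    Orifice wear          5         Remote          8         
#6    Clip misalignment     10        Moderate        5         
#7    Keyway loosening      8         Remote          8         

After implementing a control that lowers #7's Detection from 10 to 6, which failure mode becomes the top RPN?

#1

RPN = Severity × Occurrence × Detection:
  #1: 10 × 8 × 6 = 480
  #2: 10 × 6 × 7 = 420
  #3: 8 × 2 × 4 = 64
  #4: 2 × 5 × 1 = 10
  #5: 5 × 8 × 10 = 400
  #6: 10 × 5 × 6 = 300
  #7: 8 × 8 × 10 = 640
After action: #7 → 8 × 8 × 6 = 384.
Revised RPNs: #1=480, #2=420, #5=400, #7=384, #6=300, #3=64, #4=10.
Highest is now #1 (480).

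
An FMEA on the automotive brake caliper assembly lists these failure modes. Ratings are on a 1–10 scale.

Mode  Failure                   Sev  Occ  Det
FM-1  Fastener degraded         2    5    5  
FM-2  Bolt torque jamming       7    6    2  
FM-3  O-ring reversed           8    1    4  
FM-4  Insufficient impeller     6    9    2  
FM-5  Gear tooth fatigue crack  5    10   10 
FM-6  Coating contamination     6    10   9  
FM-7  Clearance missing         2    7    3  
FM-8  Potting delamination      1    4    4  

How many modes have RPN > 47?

5

RPN = Severity × Occurrence × Detection:
  FM-1: 2 × 5 × 5 = 50
  FM-2: 7 × 6 × 2 = 84
  FM-3: 8 × 1 × 4 = 32
  FM-4: 6 × 9 × 2 = 108
  FM-5: 5 × 10 × 10 = 500
  FM-6: 6 × 10 × 9 = 540
  FM-7: 2 × 7 × 3 = 42
  FM-8: 1 × 4 × 4 = 16
Modes with RPN > 47: FM-1 (50), FM-2 (84), FM-4 (108), FM-5 (500), FM-6 (540) → 5.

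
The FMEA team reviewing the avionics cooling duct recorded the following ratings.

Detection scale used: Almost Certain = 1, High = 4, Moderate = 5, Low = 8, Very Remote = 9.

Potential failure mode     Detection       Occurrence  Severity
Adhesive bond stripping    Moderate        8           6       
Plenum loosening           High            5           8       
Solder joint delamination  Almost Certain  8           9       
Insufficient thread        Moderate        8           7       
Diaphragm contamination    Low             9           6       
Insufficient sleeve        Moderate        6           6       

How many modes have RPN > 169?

RPN = Severity × Occurrence × Detection:
  Adhesive bond stripping: 6 × 8 × 5 = 240
  Plenum loosening: 8 × 5 × 4 = 160
  Solder joint delamination: 9 × 8 × 1 = 72
  Insufficient thread: 7 × 8 × 5 = 280
  Diaphragm contamination: 6 × 9 × 8 = 432
  Insufficient sleeve: 6 × 6 × 5 = 180
Modes with RPN > 169: Adhesive bond stripping (240), Insufficient thread (280), Diaphragm contamination (432), Insufficient sleeve (180) → 4.

4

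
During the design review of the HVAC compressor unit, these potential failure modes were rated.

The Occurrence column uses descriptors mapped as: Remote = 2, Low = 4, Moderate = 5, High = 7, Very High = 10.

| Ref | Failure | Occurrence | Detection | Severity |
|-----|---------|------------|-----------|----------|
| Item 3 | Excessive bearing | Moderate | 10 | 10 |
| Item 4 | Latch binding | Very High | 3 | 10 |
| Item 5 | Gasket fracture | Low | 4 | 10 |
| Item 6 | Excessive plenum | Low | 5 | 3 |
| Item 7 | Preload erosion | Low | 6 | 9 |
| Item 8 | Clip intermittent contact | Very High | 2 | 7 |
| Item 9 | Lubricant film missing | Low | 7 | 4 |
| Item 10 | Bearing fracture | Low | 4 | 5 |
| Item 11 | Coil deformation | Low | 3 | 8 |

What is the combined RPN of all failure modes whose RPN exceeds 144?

1176

RPN = Severity × Occurrence × Detection:
  Item 3: 10 × 5 × 10 = 500
  Item 4: 10 × 10 × 3 = 300
  Item 5: 10 × 4 × 4 = 160
  Item 6: 3 × 4 × 5 = 60
  Item 7: 9 × 4 × 6 = 216
  Item 8: 7 × 10 × 2 = 140
  Item 9: 4 × 4 × 7 = 112
  Item 10: 5 × 4 × 4 = 80
  Item 11: 8 × 4 × 3 = 96
RPN > 144: Item 3 (500), Item 4 (300), Item 5 (160), Item 7 (216).
Sum: 500 + 300 + 160 + 216 = 1176.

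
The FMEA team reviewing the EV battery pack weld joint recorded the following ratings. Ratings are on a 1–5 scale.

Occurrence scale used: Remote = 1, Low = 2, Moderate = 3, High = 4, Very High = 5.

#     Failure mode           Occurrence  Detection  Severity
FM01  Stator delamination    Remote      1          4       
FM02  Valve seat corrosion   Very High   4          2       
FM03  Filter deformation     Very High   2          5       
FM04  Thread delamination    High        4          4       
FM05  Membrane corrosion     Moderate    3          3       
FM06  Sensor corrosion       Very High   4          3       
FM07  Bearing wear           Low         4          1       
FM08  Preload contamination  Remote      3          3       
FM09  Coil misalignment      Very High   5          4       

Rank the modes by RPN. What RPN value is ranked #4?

RPN = Severity × Occurrence × Detection:
  FM01: 4 × 1 × 1 = 4
  FM02: 2 × 5 × 4 = 40
  FM03: 5 × 5 × 2 = 50
  FM04: 4 × 4 × 4 = 64
  FM05: 3 × 3 × 3 = 27
  FM06: 3 × 5 × 4 = 60
  FM07: 1 × 2 × 4 = 8
  FM08: 3 × 1 × 3 = 9
  FM09: 4 × 5 × 5 = 100
Sorted descending: 100, 64, 60, 50, 40, 27, 9, 8, 4.
The fourth-highest RPN is 50 (FM03).

50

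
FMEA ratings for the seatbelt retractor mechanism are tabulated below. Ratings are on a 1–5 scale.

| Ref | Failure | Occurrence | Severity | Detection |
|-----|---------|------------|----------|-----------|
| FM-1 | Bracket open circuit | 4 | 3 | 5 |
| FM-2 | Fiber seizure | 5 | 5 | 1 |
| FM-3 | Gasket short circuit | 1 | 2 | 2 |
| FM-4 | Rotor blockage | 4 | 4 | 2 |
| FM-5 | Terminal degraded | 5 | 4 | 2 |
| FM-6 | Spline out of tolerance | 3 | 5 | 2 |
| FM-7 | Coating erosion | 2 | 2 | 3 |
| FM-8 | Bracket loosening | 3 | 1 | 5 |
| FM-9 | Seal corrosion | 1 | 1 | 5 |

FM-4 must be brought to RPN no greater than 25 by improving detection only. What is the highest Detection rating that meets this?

1

FM-4: S=4, O=4, D=2 → current RPN = 32.
Fixed product = 16. Need 16 × D ≤ 25, so D ≤ 25/16 = 1.56.
Maximum integer Detection rating = 1 (gives RPN 16; D=2 would give 32 > 25).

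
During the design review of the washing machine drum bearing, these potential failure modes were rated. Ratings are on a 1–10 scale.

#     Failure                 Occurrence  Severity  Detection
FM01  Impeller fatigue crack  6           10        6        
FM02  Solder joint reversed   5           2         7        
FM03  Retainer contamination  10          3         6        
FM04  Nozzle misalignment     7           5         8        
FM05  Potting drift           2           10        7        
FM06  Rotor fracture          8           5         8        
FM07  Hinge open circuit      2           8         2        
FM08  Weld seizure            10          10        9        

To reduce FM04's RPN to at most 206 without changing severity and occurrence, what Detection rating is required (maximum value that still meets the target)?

FM04: S=5, O=7, D=8 → current RPN = 280.
Fixed product = 35. Need 35 × D ≤ 206, so D ≤ 206/35 = 5.89.
Maximum integer Detection rating = 5 (gives RPN 175; D=6 would give 210 > 206).

5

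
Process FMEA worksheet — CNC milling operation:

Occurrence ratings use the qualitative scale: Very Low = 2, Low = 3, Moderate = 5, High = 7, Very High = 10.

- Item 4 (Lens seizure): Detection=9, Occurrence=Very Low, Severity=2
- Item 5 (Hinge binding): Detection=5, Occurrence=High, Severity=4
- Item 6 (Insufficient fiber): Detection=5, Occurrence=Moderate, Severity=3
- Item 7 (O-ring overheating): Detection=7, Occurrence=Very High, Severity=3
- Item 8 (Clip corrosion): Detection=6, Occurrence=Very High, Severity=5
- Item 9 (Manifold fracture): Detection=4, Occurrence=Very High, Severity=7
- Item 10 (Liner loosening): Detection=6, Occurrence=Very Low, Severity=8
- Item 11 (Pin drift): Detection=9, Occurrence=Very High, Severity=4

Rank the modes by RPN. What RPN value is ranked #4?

210

RPN = Severity × Occurrence × Detection:
  Item 4: 2 × 2 × 9 = 36
  Item 5: 4 × 7 × 5 = 140
  Item 6: 3 × 5 × 5 = 75
  Item 7: 3 × 10 × 7 = 210
  Item 8: 5 × 10 × 6 = 300
  Item 9: 7 × 10 × 4 = 280
  Item 10: 8 × 2 × 6 = 96
  Item 11: 4 × 10 × 9 = 360
Sorted descending: 360, 300, 280, 210, 140, 96, 75, 36.
The fourth-highest RPN is 210 (Item 7).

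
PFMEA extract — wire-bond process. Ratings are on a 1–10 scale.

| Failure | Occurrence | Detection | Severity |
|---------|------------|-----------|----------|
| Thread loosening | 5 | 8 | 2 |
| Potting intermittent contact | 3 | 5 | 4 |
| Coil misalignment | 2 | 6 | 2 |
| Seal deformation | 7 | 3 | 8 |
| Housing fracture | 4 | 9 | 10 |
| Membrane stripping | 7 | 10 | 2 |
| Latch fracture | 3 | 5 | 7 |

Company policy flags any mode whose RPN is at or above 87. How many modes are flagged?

RPN = Severity × Occurrence × Detection:
  Thread loosening: 2 × 5 × 8 = 80
  Potting intermittent contact: 4 × 3 × 5 = 60
  Coil misalignment: 2 × 2 × 6 = 24
  Seal deformation: 8 × 7 × 3 = 168
  Housing fracture: 10 × 4 × 9 = 360
  Membrane stripping: 2 × 7 × 10 = 140
  Latch fracture: 7 × 3 × 5 = 105
Modes with RPN ≥ 87: Seal deformation (168), Housing fracture (360), Membrane stripping (140), Latch fracture (105) → 4.

4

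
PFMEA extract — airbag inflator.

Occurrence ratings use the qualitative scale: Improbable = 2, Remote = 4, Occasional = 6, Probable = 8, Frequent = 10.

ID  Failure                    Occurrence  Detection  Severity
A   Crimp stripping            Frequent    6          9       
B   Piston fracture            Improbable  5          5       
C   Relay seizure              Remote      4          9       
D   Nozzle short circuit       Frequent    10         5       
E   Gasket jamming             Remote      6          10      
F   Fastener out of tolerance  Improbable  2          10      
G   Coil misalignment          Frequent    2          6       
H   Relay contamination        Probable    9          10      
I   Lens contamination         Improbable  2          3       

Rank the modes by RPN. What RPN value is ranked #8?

RPN = Severity × Occurrence × Detection:
  A: 9 × 10 × 6 = 540
  B: 5 × 2 × 5 = 50
  C: 9 × 4 × 4 = 144
  D: 5 × 10 × 10 = 500
  E: 10 × 4 × 6 = 240
  F: 10 × 2 × 2 = 40
  G: 6 × 10 × 2 = 120
  H: 10 × 8 × 9 = 720
  I: 3 × 2 × 2 = 12
Sorted descending: 720, 540, 500, 240, 144, 120, 50, 40, 12.
The eighth-highest RPN is 40 (F).

40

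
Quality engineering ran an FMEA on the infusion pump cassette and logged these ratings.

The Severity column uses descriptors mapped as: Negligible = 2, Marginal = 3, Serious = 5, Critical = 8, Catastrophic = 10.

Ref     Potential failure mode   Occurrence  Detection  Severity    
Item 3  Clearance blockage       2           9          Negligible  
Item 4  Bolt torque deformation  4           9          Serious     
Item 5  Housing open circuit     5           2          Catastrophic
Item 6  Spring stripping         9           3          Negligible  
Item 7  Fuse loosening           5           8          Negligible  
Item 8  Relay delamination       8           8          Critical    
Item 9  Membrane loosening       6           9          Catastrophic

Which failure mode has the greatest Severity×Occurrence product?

Item 8

Criticality = Severity × Occurrence:
  Item 3: 2 × 2 = 4
  Item 4: 5 × 4 = 20
  Item 5: 10 × 5 = 50
  Item 6: 2 × 9 = 18
  Item 7: 2 × 5 = 10
  Item 8: 8 × 8 = 64
  Item 9: 10 × 6 = 60
Highest criticality is 64 → Item 8.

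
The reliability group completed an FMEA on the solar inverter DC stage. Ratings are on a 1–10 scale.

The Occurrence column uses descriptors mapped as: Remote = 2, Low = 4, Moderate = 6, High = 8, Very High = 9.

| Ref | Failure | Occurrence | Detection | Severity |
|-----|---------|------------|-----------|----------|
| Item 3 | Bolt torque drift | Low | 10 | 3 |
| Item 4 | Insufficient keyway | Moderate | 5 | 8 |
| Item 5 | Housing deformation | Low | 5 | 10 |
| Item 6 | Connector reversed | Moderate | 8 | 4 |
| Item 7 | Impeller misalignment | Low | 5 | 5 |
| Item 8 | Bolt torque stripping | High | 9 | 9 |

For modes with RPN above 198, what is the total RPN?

RPN = Severity × Occurrence × Detection:
  Item 3: 3 × 4 × 10 = 120
  Item 4: 8 × 6 × 5 = 240
  Item 5: 10 × 4 × 5 = 200
  Item 6: 4 × 6 × 8 = 192
  Item 7: 5 × 4 × 5 = 100
  Item 8: 9 × 8 × 9 = 648
RPN > 198: Item 4 (240), Item 5 (200), Item 8 (648).
Sum: 240 + 200 + 648 = 1088.

1088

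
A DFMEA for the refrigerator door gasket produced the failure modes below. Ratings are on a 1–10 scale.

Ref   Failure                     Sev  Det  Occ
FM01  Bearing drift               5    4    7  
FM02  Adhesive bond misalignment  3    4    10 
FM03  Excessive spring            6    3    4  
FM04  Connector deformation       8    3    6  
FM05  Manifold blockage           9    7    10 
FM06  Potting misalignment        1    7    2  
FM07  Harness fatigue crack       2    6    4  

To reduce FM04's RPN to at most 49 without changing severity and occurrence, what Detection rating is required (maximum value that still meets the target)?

FM04: S=8, O=6, D=3 → current RPN = 144.
Fixed product = 48. Need 48 × D ≤ 49, so D ≤ 49/48 = 1.02.
Maximum integer Detection rating = 1 (gives RPN 48; D=2 would give 96 > 49).

1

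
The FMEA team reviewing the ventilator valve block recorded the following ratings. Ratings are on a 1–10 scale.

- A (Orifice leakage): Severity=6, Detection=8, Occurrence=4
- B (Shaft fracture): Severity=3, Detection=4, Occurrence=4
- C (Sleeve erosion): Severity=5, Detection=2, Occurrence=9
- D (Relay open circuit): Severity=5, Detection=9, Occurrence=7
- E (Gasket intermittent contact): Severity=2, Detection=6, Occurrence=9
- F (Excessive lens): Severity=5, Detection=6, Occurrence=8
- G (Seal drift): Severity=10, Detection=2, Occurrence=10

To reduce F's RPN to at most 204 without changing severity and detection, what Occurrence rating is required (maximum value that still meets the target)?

F: S=5, O=8, D=6 → current RPN = 240.
Fixed product = 30. Need 30 × O ≤ 204, so O ≤ 204/30 = 6.80.
Maximum integer Occurrence rating = 6 (gives RPN 180; O=7 would give 210 > 204).

6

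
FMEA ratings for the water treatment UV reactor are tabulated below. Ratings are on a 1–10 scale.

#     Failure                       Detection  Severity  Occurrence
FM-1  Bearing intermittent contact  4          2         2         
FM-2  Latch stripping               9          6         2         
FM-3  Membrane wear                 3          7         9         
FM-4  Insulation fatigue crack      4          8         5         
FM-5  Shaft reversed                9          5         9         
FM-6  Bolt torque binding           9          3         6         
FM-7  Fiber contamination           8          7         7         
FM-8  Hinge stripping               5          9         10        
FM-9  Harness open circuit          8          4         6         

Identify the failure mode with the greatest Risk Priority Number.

FM-8

RPN = Severity × Occurrence × Detection:
  FM-1: 2 × 2 × 4 = 16
  FM-2: 6 × 2 × 9 = 108
  FM-3: 7 × 9 × 3 = 189
  FM-4: 8 × 5 × 4 = 160
  FM-5: 5 × 9 × 9 = 405
  FM-6: 3 × 6 × 9 = 162
  FM-7: 7 × 7 × 8 = 392
  FM-8: 9 × 10 × 5 = 450
  FM-9: 4 × 6 × 8 = 192
Highest RPN is 450 → FM-8.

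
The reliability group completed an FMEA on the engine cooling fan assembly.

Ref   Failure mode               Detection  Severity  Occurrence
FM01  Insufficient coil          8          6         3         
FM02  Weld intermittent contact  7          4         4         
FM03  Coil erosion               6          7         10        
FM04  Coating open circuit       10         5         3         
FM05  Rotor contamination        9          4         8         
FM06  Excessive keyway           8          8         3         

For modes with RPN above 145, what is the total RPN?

1050

RPN = Severity × Occurrence × Detection:
  FM01: 6 × 3 × 8 = 144
  FM02: 4 × 4 × 7 = 112
  FM03: 7 × 10 × 6 = 420
  FM04: 5 × 3 × 10 = 150
  FM05: 4 × 8 × 9 = 288
  FM06: 8 × 3 × 8 = 192
RPN > 145: FM03 (420), FM04 (150), FM05 (288), FM06 (192).
Sum: 420 + 150 + 288 + 192 = 1050.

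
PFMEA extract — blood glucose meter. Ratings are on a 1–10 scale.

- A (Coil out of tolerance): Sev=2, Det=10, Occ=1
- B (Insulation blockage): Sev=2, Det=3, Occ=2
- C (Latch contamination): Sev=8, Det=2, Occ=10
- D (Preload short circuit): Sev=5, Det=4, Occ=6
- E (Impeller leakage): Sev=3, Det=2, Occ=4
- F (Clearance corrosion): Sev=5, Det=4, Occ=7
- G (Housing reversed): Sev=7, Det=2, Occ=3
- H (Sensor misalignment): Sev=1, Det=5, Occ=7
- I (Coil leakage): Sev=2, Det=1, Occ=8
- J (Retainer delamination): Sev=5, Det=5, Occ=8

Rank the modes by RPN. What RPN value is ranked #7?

RPN = Severity × Occurrence × Detection:
  A: 2 × 1 × 10 = 20
  B: 2 × 2 × 3 = 12
  C: 8 × 10 × 2 = 160
  D: 5 × 6 × 4 = 120
  E: 3 × 4 × 2 = 24
  F: 5 × 7 × 4 = 140
  G: 7 × 3 × 2 = 42
  H: 1 × 7 × 5 = 35
  I: 2 × 8 × 1 = 16
  J: 5 × 8 × 5 = 200
Sorted descending: 200, 160, 140, 120, 42, 35, 24, 20, 16, 12.
The seventh-highest RPN is 24 (E).

24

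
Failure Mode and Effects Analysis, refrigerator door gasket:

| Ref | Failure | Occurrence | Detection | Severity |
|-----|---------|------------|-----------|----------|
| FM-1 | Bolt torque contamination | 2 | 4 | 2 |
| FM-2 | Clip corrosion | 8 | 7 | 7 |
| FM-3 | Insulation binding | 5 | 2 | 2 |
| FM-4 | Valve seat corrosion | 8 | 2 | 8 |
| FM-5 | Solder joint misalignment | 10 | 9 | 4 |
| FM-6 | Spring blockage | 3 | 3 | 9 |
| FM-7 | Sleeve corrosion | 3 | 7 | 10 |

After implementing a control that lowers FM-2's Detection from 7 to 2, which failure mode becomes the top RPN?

FM-5

RPN = Severity × Occurrence × Detection:
  FM-1: 2 × 2 × 4 = 16
  FM-2: 7 × 8 × 7 = 392
  FM-3: 2 × 5 × 2 = 20
  FM-4: 8 × 8 × 2 = 128
  FM-5: 4 × 10 × 9 = 360
  FM-6: 9 × 3 × 3 = 81
  FM-7: 10 × 3 × 7 = 210
After action: FM-2 → 7 × 8 × 2 = 112.
Revised RPNs: FM-5=360, FM-7=210, FM-4=128, FM-2=112, FM-6=81, FM-3=20, FM-1=16.
Highest is now FM-5 (360).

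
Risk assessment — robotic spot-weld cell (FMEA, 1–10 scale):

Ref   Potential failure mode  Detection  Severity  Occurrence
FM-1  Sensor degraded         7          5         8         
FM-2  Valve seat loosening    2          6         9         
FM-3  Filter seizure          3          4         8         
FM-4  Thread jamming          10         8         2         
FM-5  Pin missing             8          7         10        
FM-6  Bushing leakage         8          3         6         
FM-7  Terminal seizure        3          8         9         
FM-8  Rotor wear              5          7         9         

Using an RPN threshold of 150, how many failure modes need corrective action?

RPN = Severity × Occurrence × Detection:
  FM-1: 5 × 8 × 7 = 280
  FM-2: 6 × 9 × 2 = 108
  FM-3: 4 × 8 × 3 = 96
  FM-4: 8 × 2 × 10 = 160
  FM-5: 7 × 10 × 8 = 560
  FM-6: 3 × 6 × 8 = 144
  FM-7: 8 × 9 × 3 = 216
  FM-8: 7 × 9 × 5 = 315
Modes with RPN ≥ 150: FM-1 (280), FM-4 (160), FM-5 (560), FM-7 (216), FM-8 (315) → 5.

5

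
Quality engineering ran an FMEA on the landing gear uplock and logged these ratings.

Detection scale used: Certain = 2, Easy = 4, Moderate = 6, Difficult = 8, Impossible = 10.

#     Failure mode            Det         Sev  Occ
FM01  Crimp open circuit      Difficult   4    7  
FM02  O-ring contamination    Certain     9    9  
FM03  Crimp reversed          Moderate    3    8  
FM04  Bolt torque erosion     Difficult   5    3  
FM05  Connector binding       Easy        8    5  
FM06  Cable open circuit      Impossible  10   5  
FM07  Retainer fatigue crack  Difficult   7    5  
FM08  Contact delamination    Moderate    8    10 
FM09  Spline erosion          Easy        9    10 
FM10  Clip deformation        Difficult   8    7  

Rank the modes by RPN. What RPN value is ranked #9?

RPN = Severity × Occurrence × Detection:
  FM01: 4 × 7 × 8 = 224
  FM02: 9 × 9 × 2 = 162
  FM03: 3 × 8 × 6 = 144
  FM04: 5 × 3 × 8 = 120
  FM05: 8 × 5 × 4 = 160
  FM06: 10 × 5 × 10 = 500
  FM07: 7 × 5 × 8 = 280
  FM08: 8 × 10 × 6 = 480
  FM09: 9 × 10 × 4 = 360
  FM10: 8 × 7 × 8 = 448
Sorted descending: 500, 480, 448, 360, 280, 224, 162, 160, 144, 120.
The 9th-highest RPN is 144 (FM03).

144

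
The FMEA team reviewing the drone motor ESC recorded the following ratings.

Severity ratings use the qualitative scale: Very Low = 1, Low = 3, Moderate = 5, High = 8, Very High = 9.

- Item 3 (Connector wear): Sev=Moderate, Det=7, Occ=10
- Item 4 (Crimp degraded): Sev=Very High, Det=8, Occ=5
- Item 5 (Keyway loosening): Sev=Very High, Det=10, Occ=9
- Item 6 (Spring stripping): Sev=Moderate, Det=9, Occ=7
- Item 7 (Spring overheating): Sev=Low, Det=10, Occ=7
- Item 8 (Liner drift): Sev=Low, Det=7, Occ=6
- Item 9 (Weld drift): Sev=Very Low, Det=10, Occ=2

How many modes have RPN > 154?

RPN = Severity × Occurrence × Detection:
  Item 3: 5 × 10 × 7 = 350
  Item 4: 9 × 5 × 8 = 360
  Item 5: 9 × 9 × 10 = 810
  Item 6: 5 × 7 × 9 = 315
  Item 7: 3 × 7 × 10 = 210
  Item 8: 3 × 6 × 7 = 126
  Item 9: 1 × 2 × 10 = 20
Modes with RPN > 154: Item 3 (350), Item 4 (360), Item 5 (810), Item 6 (315), Item 7 (210) → 5.

5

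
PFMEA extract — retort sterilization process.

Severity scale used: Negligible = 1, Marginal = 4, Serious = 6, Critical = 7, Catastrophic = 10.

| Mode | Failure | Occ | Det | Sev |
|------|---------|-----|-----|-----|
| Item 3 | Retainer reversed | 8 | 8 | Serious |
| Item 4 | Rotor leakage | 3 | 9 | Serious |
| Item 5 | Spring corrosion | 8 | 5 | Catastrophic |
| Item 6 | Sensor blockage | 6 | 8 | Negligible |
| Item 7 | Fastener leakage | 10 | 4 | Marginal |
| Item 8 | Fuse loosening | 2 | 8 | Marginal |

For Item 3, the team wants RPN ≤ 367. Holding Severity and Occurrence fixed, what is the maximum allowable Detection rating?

Item 3: S=6, O=8, D=8 → current RPN = 384.
Fixed product = 48. Need 48 × D ≤ 367, so D ≤ 367/48 = 7.65.
Maximum integer Detection rating = 7 (gives RPN 336; D=8 would give 384 > 367).

7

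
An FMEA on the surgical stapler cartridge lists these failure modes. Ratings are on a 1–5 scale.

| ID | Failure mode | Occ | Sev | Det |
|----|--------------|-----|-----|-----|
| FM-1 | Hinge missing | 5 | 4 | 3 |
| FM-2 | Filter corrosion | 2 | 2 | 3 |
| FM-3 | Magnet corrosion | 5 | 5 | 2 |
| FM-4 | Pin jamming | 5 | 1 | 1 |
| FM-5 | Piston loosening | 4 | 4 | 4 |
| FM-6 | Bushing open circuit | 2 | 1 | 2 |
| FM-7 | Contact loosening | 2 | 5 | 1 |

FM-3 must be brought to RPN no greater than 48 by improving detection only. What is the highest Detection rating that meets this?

1

FM-3: S=5, O=5, D=2 → current RPN = 50.
Fixed product = 25. Need 25 × D ≤ 48, so D ≤ 48/25 = 1.92.
Maximum integer Detection rating = 1 (gives RPN 25; D=2 would give 50 > 48).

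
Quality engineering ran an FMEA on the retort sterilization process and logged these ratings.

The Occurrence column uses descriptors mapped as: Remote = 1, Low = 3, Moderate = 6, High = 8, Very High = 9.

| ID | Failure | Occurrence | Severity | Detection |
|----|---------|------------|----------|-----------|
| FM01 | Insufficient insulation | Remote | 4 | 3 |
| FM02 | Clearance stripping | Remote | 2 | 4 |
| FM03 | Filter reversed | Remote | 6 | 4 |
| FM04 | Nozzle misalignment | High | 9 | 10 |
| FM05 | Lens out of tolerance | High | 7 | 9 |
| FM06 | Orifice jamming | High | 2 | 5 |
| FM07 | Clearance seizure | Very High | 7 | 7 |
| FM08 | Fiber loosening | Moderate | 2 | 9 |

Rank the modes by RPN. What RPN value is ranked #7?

RPN = Severity × Occurrence × Detection:
  FM01: 4 × 1 × 3 = 12
  FM02: 2 × 1 × 4 = 8
  FM03: 6 × 1 × 4 = 24
  FM04: 9 × 8 × 10 = 720
  FM05: 7 × 8 × 9 = 504
  FM06: 2 × 8 × 5 = 80
  FM07: 7 × 9 × 7 = 441
  FM08: 2 × 6 × 9 = 108
Sorted descending: 720, 504, 441, 108, 80, 24, 12, 8.
The seventh-highest RPN is 12 (FM01).

12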